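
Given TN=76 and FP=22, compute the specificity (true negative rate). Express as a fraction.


Specificity = TN / (TN + FP) = 76 / 98 = 38/49.

38/49


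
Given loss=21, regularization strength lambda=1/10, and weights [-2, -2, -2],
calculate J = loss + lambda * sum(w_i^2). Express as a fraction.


L2 sq norm = sum(w^2) = 12. J = 21 + 1/10 * 12 = 111/5.

111/5


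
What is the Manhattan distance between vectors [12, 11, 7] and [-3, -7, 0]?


d = sum of absolute differences: |12--3|=15 + |11--7|=18 + |7-0|=7 = 40.

40


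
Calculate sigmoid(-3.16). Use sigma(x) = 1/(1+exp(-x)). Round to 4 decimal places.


sigma(-3.16) = 1/(1+e^(3.16)) = 1/(1+23.570596) = 1/24.570596 = 0.0407.

0.0407


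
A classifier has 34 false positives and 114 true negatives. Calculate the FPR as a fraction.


FPR = FP / (FP + TN) = 34 / 148 = 17/74.

17/74


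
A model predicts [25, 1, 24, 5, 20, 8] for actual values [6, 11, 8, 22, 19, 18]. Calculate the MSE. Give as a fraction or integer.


MSE = (1/6) * ((6-25)^2=361 + (11-1)^2=100 + (8-24)^2=256 + (22-5)^2=289 + (19-20)^2=1 + (18-8)^2=100). Sum = 1107. MSE = 369/2.

369/2


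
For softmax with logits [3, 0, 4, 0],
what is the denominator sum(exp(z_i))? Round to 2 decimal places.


Denom = e^3=20.0855 + e^0=1.0000 + e^4=54.5982 + e^0=1.0000. Sum = 76.6837, which rounds to 76.68.

76.68


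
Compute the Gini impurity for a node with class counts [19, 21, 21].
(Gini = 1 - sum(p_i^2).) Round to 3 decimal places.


Total = 61. Proportions: 19/61, 21/61, 21/61. sum(p_i^2) = 0.3340. Gini = 1 - 0.3340 = 0.6660, which rounds to 0.666.

0.666


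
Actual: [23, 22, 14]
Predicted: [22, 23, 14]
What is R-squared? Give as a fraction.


Mean(y) = 59/3. SS_res = 2. SS_tot = 146/3. R^2 = 1 - 2/(146/3) = 70/73.

70/73


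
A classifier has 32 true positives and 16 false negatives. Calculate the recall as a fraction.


Recall = TP / (TP + FN) = 32 / 48 = 2/3.

2/3


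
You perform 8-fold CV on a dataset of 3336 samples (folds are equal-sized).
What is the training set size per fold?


Each validation fold has 3336/8 = 417 samples. Training set = 3336 - 417 = 2919.

2919


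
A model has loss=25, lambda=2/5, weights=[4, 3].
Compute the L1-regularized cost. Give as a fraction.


L1 norm = sum(|w|) = 7. J = 25 + 2/5 * 7 = 139/5.

139/5


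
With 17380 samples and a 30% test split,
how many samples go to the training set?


Test set = 17380 * 30% = 5214. Training set = 17380 - 5214 = 12166.

12166


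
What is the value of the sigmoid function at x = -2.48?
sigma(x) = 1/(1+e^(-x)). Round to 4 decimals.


sigma(-2.48) = 1/(1+e^(2.48)) = 1/(1+11.941264) = 1/12.941264 = 0.0773.

0.0773


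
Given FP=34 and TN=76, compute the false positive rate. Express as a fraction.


FPR = FP / (FP + TN) = 34 / 110 = 17/55.

17/55


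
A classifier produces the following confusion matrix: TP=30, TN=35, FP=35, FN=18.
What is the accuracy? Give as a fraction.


Accuracy = (TP + TN) / (TP + TN + FP + FN) = (30 + 35) / 118 = 65/118.

65/118


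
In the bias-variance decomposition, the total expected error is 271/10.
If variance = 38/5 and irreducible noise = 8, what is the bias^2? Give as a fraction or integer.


Total error = bias^2 + variance + irreducible noise. So bias^2 = 271/10 - 38/5 - 8 = 23/2.

23/2


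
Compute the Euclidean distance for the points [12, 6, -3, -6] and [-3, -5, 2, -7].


d = sqrt(sum of squared differences). (12--3)^2=225, (6--5)^2=121, (-3-2)^2=25, (-6--7)^2=1. Sum = 372.

sqrt(372)


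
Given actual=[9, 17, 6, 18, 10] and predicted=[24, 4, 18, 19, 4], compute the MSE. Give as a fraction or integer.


MSE = (1/5) * ((9-24)^2=225 + (17-4)^2=169 + (6-18)^2=144 + (18-19)^2=1 + (10-4)^2=36). Sum = 575. MSE = 115.

115


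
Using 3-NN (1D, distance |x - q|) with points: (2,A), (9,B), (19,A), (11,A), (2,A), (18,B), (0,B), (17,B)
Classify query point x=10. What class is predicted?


Distances: |2-10|=8, |9-10|=1, |19-10|=9, |11-10|=1, |2-10|=8, |18-10|=8, |0-10|=10, |17-10|=7. 3 nearest: (11,A), (9,B), (17,B). Counts: {'A': 1, 'B': 2}. Majority class: B.

B


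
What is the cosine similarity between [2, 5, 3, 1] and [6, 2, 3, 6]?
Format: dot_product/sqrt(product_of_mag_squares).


dot = 37. |a|^2 = 39, |b|^2 = 85. cos = 37/sqrt(3315).

37/sqrt(3315)


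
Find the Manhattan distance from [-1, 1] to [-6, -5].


d = sum of absolute differences: |-1--6|=5 + |1--5|=6 = 11.

11


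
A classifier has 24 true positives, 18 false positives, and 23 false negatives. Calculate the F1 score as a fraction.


Precision = 24/42 = 4/7. Recall = 24/47 = 24/47. F1 = 2*P*R/(P+R) = 48/89.

48/89


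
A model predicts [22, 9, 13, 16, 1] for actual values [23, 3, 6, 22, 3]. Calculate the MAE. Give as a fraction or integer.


MAE = (1/5) * (|23-22|=1 + |3-9|=6 + |6-13|=7 + |22-16|=6 + |3-1|=2). Sum = 22. MAE = 22/5.

22/5


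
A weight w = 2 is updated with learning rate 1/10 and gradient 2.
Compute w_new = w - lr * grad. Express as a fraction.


w_new = 2 - 1/10 * 2 = 2 - 1/5 = 9/5.

9/5


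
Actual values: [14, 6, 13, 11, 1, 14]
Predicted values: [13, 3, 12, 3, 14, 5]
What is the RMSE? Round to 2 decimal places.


MSE = 54.1667. RMSE = sqrt(54.1667) = 7.36.

7.36


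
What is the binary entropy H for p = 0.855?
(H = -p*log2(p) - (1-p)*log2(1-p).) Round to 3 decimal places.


H = -0.855*log2(0.855) - 0.145*log2(0.145) = 0.597.

0.597


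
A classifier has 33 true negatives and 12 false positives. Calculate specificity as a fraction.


Specificity = TN / (TN + FP) = 33 / 45 = 11/15.

11/15


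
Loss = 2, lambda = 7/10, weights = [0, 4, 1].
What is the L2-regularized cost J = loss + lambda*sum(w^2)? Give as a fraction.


L2 sq norm = sum(w^2) = 17. J = 2 + 7/10 * 17 = 139/10.

139/10


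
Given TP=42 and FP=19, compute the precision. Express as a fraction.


Precision = TP / (TP + FP) = 42 / 61 = 42/61.

42/61


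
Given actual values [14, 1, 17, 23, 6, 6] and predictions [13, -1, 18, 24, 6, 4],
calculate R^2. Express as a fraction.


Mean(y) = 67/6. SS_res = 11. SS_tot = 2033/6. R^2 = 1 - 11/(2033/6) = 1967/2033.

1967/2033


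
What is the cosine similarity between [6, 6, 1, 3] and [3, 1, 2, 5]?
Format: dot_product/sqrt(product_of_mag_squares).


dot = 41. |a|^2 = 82, |b|^2 = 39. cos = 41/sqrt(3198).

41/sqrt(3198)


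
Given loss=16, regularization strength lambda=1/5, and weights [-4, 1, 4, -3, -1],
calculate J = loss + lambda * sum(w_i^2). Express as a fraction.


L2 sq norm = sum(w^2) = 43. J = 16 + 1/5 * 43 = 123/5.

123/5


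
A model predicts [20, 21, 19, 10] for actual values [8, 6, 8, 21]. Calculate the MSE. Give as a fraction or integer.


MSE = (1/4) * ((8-20)^2=144 + (6-21)^2=225 + (8-19)^2=121 + (21-10)^2=121). Sum = 611. MSE = 611/4.

611/4


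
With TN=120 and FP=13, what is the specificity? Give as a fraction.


Specificity = TN / (TN + FP) = 120 / 133 = 120/133.

120/133


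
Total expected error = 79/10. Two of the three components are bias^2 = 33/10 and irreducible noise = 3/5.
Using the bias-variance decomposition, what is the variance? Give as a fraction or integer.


Total error = bias^2 + variance + irreducible noise. So variance = 79/10 - 33/10 - 3/5 = 4.

4


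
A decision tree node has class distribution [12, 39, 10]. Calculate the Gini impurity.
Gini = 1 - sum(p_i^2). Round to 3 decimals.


Total = 61. Proportions: 12/61, 39/61, 10/61. sum(p_i^2) = 0.4743. Gini = 1 - 0.4743 = 0.5257, which rounds to 0.526.

0.526


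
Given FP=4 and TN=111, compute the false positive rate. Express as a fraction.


FPR = FP / (FP + TN) = 4 / 115 = 4/115.

4/115


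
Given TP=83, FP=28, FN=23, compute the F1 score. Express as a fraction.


Precision = 83/111 = 83/111. Recall = 83/106 = 83/106. F1 = 2*P*R/(P+R) = 166/217.

166/217


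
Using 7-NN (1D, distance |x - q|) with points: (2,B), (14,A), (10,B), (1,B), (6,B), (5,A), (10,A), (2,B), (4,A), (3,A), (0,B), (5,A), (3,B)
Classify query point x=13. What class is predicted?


Distances: |2-13|=11, |14-13|=1, |10-13|=3, |1-13|=12, |6-13|=7, |5-13|=8, |10-13|=3, |2-13|=11, |4-13|=9, |3-13|=10, |0-13|=13, |5-13|=8, |3-13|=10. 7 nearest: (14,A), (10,A), (10,B), (6,B), (5,A), (5,A), (4,A). Counts: {'A': 5, 'B': 2}. Majority class: A.

A


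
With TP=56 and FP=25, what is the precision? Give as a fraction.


Precision = TP / (TP + FP) = 56 / 81 = 56/81.

56/81


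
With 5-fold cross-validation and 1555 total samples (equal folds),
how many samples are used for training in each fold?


Each validation fold has 1555/5 = 311 samples. Training set = 1555 - 311 = 1244.

1244


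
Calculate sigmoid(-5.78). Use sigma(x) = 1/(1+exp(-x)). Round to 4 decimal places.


sigma(-5.78) = 1/(1+e^(5.78)) = 1/(1+323.759190) = 1/324.759190 = 0.0031.

0.0031


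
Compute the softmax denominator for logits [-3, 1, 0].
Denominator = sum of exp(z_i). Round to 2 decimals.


Denom = e^-3=0.0498 + e^1=2.7183 + e^0=1.0000. Sum = 3.7681, which rounds to 3.77.

3.77


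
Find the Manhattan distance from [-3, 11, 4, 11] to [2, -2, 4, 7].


d = sum of absolute differences: |-3-2|=5 + |11--2|=13 + |4-4|=0 + |11-7|=4 = 22.

22


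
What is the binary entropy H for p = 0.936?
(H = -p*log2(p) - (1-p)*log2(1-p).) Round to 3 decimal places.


H = -0.936*log2(0.936) - 0.064*log2(0.064) = 0.343.

0.343


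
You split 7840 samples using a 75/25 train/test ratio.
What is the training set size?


Test set = 7840 * 25% = 1960. Training set = 7840 - 1960 = 5880.

5880


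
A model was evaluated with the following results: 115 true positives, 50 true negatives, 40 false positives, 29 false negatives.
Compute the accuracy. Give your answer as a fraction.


Accuracy = (TP + TN) / (TP + TN + FP + FN) = (115 + 50) / 234 = 55/78.

55/78


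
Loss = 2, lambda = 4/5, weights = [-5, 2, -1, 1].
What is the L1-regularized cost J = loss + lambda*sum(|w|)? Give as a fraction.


L1 norm = sum(|w|) = 9. J = 2 + 4/5 * 9 = 46/5.

46/5


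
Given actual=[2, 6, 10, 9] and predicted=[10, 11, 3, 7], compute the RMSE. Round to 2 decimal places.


MSE = 35.5000. RMSE = sqrt(35.5000) = 5.96.

5.96


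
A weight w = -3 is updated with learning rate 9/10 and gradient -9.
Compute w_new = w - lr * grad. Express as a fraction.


w_new = -3 - 9/10 * -9 = -3 - -81/10 = 51/10.

51/10


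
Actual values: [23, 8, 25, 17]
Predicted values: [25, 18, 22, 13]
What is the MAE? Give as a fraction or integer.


MAE = (1/4) * (|23-25|=2 + |8-18|=10 + |25-22|=3 + |17-13|=4). Sum = 19. MAE = 19/4.

19/4


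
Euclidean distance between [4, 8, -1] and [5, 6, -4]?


d = sqrt(sum of squared differences). (4-5)^2=1, (8-6)^2=4, (-1--4)^2=9. Sum = 14.

sqrt(14)


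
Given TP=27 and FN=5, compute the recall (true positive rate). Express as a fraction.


Recall = TP / (TP + FN) = 27 / 32 = 27/32.

27/32


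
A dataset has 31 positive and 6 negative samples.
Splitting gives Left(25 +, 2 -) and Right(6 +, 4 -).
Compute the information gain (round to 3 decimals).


H(parent) = 0.6395. H(left) = 0.3809, H(right) = 0.9710. Weighted = (27/37)*0.3809 + (10/37)*0.9710 = 0.5404. IG = 0.6395 - 0.5404 = 0.0991, which rounds to 0.099.

0.099


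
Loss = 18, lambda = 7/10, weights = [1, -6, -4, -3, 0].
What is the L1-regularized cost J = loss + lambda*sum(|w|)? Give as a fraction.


L1 norm = sum(|w|) = 14. J = 18 + 7/10 * 14 = 139/5.

139/5


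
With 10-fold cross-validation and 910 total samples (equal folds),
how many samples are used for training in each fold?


Each validation fold has 910/10 = 91 samples. Training set = 910 - 91 = 819.

819


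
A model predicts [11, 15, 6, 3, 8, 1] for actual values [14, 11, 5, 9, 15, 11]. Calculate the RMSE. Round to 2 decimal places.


MSE = 35.1667. RMSE = sqrt(35.1667) = 5.93.

5.93


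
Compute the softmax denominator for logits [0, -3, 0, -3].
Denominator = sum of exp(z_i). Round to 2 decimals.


Denom = e^0=1.0000 + e^-3=0.0498 + e^0=1.0000 + e^-3=0.0498. Sum = 2.0996, which rounds to 2.10.

2.10


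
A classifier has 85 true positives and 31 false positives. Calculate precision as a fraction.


Precision = TP / (TP + FP) = 85 / 116 = 85/116.

85/116


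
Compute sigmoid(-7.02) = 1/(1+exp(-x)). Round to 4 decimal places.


sigma(-7.02) = 1/(1+e^(7.02)) = 1/(1+1118.786618) = 1/1119.786618 = 0.0009.

0.0009


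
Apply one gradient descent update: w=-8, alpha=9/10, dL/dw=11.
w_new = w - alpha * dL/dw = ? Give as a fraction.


w_new = -8 - 9/10 * 11 = -8 - 99/10 = -179/10.

-179/10


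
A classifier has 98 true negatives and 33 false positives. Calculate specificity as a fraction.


Specificity = TN / (TN + FP) = 98 / 131 = 98/131.

98/131


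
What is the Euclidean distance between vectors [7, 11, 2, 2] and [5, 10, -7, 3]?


d = sqrt(sum of squared differences). (7-5)^2=4, (11-10)^2=1, (2--7)^2=81, (2-3)^2=1. Sum = 87.

sqrt(87)


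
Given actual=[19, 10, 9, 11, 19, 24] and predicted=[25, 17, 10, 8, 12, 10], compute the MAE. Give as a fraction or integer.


MAE = (1/6) * (|19-25|=6 + |10-17|=7 + |9-10|=1 + |11-8|=3 + |19-12|=7 + |24-10|=14). Sum = 38. MAE = 19/3.

19/3


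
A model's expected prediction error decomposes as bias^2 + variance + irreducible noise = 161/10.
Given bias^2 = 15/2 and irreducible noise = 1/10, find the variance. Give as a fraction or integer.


Total error = bias^2 + variance + irreducible noise. So variance = 161/10 - 15/2 - 1/10 = 17/2.

17/2


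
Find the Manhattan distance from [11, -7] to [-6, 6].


d = sum of absolute differences: |11--6|=17 + |-7-6|=13 = 30.

30


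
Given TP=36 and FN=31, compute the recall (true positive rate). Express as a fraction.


Recall = TP / (TP + FN) = 36 / 67 = 36/67.

36/67


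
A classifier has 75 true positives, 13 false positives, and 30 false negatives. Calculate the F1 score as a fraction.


Precision = 75/88 = 75/88. Recall = 75/105 = 5/7. F1 = 2*P*R/(P+R) = 150/193.

150/193


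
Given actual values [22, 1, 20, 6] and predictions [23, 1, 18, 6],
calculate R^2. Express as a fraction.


Mean(y) = 49/4. SS_res = 5. SS_tot = 1283/4. R^2 = 1 - 5/(1283/4) = 1263/1283.

1263/1283


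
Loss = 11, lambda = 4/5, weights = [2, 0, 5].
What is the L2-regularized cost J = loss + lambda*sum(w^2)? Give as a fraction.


L2 sq norm = sum(w^2) = 29. J = 11 + 4/5 * 29 = 171/5.

171/5


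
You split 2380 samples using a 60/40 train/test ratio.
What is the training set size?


Test set = 2380 * 40% = 952. Training set = 2380 - 952 = 1428.

1428


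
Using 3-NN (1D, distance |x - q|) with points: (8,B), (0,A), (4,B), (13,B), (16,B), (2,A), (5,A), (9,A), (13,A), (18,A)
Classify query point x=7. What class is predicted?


Distances: |8-7|=1, |0-7|=7, |4-7|=3, |13-7|=6, |16-7|=9, |2-7|=5, |5-7|=2, |9-7|=2, |13-7|=6, |18-7|=11. 3 nearest: (8,B), (5,A), (9,A). Counts: {'B': 1, 'A': 2}. Majority class: A.

A


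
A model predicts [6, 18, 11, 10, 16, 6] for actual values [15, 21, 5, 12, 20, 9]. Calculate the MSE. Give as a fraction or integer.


MSE = (1/6) * ((15-6)^2=81 + (21-18)^2=9 + (5-11)^2=36 + (12-10)^2=4 + (20-16)^2=16 + (9-6)^2=9). Sum = 155. MSE = 155/6.

155/6


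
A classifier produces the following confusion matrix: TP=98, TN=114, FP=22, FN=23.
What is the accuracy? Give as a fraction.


Accuracy = (TP + TN) / (TP + TN + FP + FN) = (98 + 114) / 257 = 212/257.

212/257


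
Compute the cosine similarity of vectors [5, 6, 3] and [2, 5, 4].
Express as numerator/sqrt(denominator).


dot = 52. |a|^2 = 70, |b|^2 = 45. cos = 52/sqrt(3150).

52/sqrt(3150)


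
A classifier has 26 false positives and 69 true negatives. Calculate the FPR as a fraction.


FPR = FP / (FP + TN) = 26 / 95 = 26/95.

26/95


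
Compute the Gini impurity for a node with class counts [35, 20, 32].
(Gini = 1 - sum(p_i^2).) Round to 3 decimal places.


Total = 87. Proportions: 35/87, 20/87, 32/87. sum(p_i^2) = 0.3500. Gini = 1 - 0.3500 = 0.6500, which rounds to 0.650.

0.650


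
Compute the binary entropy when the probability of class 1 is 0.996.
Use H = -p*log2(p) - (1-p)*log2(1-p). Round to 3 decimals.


H = -0.996*log2(0.996) - 0.004*log2(0.004) = 0.038.

0.038


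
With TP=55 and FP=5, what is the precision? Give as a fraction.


Precision = TP / (TP + FP) = 55 / 60 = 11/12.

11/12


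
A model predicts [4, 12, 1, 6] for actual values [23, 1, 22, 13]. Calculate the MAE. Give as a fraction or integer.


MAE = (1/4) * (|23-4|=19 + |1-12|=11 + |22-1|=21 + |13-6|=7). Sum = 58. MAE = 29/2.

29/2


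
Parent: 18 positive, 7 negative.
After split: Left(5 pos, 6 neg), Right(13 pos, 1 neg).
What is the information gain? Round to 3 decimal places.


H(parent) = 0.8555. H(left) = 0.9940, H(right) = 0.3712. Weighted = (11/25)*0.9940 + (14/25)*0.3712 = 0.6452. IG = 0.8555 - 0.6452 = 0.2103, which rounds to 0.210.

0.210


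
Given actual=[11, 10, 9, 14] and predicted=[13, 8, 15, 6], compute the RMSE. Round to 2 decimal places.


MSE = 27.0000. RMSE = sqrt(27.0000) = 5.20.

5.20


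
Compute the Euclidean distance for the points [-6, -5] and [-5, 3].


d = sqrt(sum of squared differences). (-6--5)^2=1, (-5-3)^2=64. Sum = 65.

sqrt(65)


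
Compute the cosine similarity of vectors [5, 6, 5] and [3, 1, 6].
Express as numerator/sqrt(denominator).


dot = 51. |a|^2 = 86, |b|^2 = 46. cos = 51/sqrt(3956).

51/sqrt(3956)


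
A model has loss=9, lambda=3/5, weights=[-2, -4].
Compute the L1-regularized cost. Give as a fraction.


L1 norm = sum(|w|) = 6. J = 9 + 3/5 * 6 = 63/5.

63/5


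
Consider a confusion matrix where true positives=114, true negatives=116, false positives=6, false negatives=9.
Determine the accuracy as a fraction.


Accuracy = (TP + TN) / (TP + TN + FP + FN) = (114 + 116) / 245 = 46/49.

46/49


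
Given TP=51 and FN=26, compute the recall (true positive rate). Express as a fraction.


Recall = TP / (TP + FN) = 51 / 77 = 51/77.

51/77


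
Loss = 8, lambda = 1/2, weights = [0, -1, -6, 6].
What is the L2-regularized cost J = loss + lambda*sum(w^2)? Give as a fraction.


L2 sq norm = sum(w^2) = 73. J = 8 + 1/2 * 73 = 89/2.

89/2


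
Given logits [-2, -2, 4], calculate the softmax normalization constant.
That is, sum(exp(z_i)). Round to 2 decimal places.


Denom = e^-2=0.1353 + e^-2=0.1353 + e^4=54.5982. Sum = 54.8688, which rounds to 54.87.

54.87


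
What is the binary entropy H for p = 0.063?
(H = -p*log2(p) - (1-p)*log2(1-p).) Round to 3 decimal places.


H = -0.063*log2(0.063) - 0.937*log2(0.937) = 0.339.

0.339


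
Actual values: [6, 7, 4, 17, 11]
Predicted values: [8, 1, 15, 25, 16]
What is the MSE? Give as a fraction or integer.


MSE = (1/5) * ((6-8)^2=4 + (7-1)^2=36 + (4-15)^2=121 + (17-25)^2=64 + (11-16)^2=25). Sum = 250. MSE = 50.

50


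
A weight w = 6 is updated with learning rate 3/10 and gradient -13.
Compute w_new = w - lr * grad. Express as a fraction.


w_new = 6 - 3/10 * -13 = 6 - -39/10 = 99/10.

99/10


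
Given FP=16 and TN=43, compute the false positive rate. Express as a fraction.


FPR = FP / (FP + TN) = 16 / 59 = 16/59.

16/59


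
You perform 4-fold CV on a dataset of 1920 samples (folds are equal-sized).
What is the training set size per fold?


Each validation fold has 1920/4 = 480 samples. Training set = 1920 - 480 = 1440.

1440


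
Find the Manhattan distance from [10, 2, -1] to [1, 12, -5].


d = sum of absolute differences: |10-1|=9 + |2-12|=10 + |-1--5|=4 = 23.

23


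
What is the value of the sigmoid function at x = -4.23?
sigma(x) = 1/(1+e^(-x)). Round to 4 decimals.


sigma(-4.23) = 1/(1+e^(4.23)) = 1/(1+68.717232) = 1/69.717232 = 0.0143.

0.0143


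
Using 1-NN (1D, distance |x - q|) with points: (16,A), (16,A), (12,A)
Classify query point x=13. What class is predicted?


Distances: |16-13|=3, |16-13|=3, |12-13|=1. 1 nearest: (12,A). Counts: {'A': 1}. Majority class: A.

A


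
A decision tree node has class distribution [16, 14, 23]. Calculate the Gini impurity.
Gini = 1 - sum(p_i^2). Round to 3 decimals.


Total = 53. Proportions: 16/53, 14/53, 23/53. sum(p_i^2) = 0.3492. Gini = 1 - 0.3492 = 0.6508, which rounds to 0.651.

0.651


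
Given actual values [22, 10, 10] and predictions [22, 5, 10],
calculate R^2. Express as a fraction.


Mean(y) = 14. SS_res = 25. SS_tot = 96. R^2 = 1 - 25/(96) = 71/96.

71/96


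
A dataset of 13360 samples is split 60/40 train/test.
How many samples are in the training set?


Test set = 13360 * 40% = 5344. Training set = 13360 - 5344 = 8016.

8016


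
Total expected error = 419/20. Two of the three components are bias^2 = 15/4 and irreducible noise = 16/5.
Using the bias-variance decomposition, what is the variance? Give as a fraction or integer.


Total error = bias^2 + variance + irreducible noise. So variance = 419/20 - 15/4 - 16/5 = 14.

14


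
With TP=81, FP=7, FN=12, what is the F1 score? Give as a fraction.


Precision = 81/88 = 81/88. Recall = 81/93 = 27/31. F1 = 2*P*R/(P+R) = 162/181.

162/181


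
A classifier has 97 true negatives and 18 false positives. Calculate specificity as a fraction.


Specificity = TN / (TN + FP) = 97 / 115 = 97/115.

97/115


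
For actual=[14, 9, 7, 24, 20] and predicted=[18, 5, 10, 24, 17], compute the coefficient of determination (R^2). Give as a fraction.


Mean(y) = 74/5. SS_res = 50. SS_tot = 1034/5. R^2 = 1 - 50/(1034/5) = 392/517.

392/517


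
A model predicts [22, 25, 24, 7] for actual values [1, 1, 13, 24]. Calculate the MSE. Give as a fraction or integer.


MSE = (1/4) * ((1-22)^2=441 + (1-25)^2=576 + (13-24)^2=121 + (24-7)^2=289). Sum = 1427. MSE = 1427/4.

1427/4


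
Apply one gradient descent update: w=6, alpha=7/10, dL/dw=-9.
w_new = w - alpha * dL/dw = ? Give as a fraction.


w_new = 6 - 7/10 * -9 = 6 - -63/10 = 123/10.

123/10


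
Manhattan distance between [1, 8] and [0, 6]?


d = sum of absolute differences: |1-0|=1 + |8-6|=2 = 3.

3


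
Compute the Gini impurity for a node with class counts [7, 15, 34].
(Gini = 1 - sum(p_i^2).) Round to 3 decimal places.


Total = 56. Proportions: 7/56, 15/56, 34/56. sum(p_i^2) = 0.4560. Gini = 1 - 0.4560 = 0.5440, which rounds to 0.544.

0.544


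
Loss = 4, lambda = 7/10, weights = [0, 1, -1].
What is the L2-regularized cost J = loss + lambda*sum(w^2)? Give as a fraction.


L2 sq norm = sum(w^2) = 2. J = 4 + 7/10 * 2 = 27/5.

27/5


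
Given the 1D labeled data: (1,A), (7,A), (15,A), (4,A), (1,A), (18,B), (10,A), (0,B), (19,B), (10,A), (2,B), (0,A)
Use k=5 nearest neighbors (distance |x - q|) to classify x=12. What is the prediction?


Distances: |1-12|=11, |7-12|=5, |15-12|=3, |4-12|=8, |1-12|=11, |18-12|=6, |10-12|=2, |0-12|=12, |19-12|=7, |10-12|=2, |2-12|=10, |0-12|=12. 5 nearest: (10,A), (10,A), (15,A), (7,A), (18,B). Counts: {'A': 4, 'B': 1}. Majority class: A.

A


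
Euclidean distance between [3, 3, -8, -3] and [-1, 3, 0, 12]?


d = sqrt(sum of squared differences). (3--1)^2=16, (3-3)^2=0, (-8-0)^2=64, (-3-12)^2=225. Sum = 305.

sqrt(305)


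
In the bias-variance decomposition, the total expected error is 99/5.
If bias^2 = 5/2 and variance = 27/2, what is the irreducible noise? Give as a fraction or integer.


Total error = bias^2 + variance + irreducible noise. So irreducible noise = 99/5 - 5/2 - 27/2 = 19/5.

19/5


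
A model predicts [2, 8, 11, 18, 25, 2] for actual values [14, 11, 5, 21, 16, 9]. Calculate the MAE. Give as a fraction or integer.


MAE = (1/6) * (|14-2|=12 + |11-8|=3 + |5-11|=6 + |21-18|=3 + |16-25|=9 + |9-2|=7). Sum = 40. MAE = 20/3.

20/3


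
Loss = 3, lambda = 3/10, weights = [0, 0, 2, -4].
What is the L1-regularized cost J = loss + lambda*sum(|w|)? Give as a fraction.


L1 norm = sum(|w|) = 6. J = 3 + 3/10 * 6 = 24/5.

24/5


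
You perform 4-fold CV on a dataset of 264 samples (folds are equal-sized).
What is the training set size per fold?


Each validation fold has 264/4 = 66 samples. Training set = 264 - 66 = 198.

198


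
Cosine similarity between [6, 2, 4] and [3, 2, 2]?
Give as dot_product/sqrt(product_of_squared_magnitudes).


dot = 30. |a|^2 = 56, |b|^2 = 17. cos = 30/sqrt(952).

30/sqrt(952)


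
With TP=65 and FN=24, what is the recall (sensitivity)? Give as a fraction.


Recall = TP / (TP + FN) = 65 / 89 = 65/89.

65/89


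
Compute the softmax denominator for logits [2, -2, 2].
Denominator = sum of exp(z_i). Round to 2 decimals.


Denom = e^2=7.3891 + e^-2=0.1353 + e^2=7.3891. Sum = 14.9135, which rounds to 14.91.

14.91


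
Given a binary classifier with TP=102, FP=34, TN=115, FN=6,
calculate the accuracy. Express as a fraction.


Accuracy = (TP + TN) / (TP + TN + FP + FN) = (102 + 115) / 257 = 217/257.

217/257


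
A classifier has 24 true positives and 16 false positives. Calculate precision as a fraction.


Precision = TP / (TP + FP) = 24 / 40 = 3/5.

3/5


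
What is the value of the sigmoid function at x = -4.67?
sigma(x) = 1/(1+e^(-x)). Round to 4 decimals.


sigma(-4.67) = 1/(1+e^(4.67)) = 1/(1+106.697742) = 1/107.697742 = 0.0093.

0.0093


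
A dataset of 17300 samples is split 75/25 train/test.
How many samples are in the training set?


Test set = 17300 * 25% = 4325. Training set = 17300 - 4325 = 12975.

12975


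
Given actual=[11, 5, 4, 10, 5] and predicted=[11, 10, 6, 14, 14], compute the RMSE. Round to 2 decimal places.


MSE = 25.2000. RMSE = sqrt(25.2000) = 5.02.

5.02


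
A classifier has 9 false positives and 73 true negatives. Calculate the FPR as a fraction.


FPR = FP / (FP + TN) = 9 / 82 = 9/82.

9/82


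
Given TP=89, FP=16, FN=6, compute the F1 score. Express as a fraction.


Precision = 89/105 = 89/105. Recall = 89/95 = 89/95. F1 = 2*P*R/(P+R) = 89/100.

89/100


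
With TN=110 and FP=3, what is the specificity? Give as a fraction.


Specificity = TN / (TN + FP) = 110 / 113 = 110/113.

110/113


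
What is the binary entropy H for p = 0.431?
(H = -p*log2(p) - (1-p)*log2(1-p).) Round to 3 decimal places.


H = -0.431*log2(0.431) - 0.569*log2(0.569) = 0.986.

0.986


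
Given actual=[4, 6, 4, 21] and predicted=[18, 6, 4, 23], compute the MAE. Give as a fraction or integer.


MAE = (1/4) * (|4-18|=14 + |6-6|=0 + |4-4|=0 + |21-23|=2). Sum = 16. MAE = 4.

4


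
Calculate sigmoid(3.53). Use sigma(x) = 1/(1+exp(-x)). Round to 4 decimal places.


sigma(3.53) = 1/(1+e^(-3.53)) = 1/(1+0.029305) = 1/1.029305 = 0.9715.

0.9715


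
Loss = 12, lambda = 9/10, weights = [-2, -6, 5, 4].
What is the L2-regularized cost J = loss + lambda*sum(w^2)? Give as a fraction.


L2 sq norm = sum(w^2) = 81. J = 12 + 9/10 * 81 = 849/10.

849/10


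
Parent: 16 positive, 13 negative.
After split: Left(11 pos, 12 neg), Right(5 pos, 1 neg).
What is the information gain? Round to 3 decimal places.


H(parent) = 0.9923. H(left) = 0.9986, H(right) = 0.6500. Weighted = (23/29)*0.9986 + (6/29)*0.6500 = 0.9265. IG = 0.9923 - 0.9265 = 0.0658, which rounds to 0.066.

0.066


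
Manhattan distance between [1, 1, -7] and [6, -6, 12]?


d = sum of absolute differences: |1-6|=5 + |1--6|=7 + |-7-12|=19 = 31.

31


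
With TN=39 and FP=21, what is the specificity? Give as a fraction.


Specificity = TN / (TN + FP) = 39 / 60 = 13/20.

13/20


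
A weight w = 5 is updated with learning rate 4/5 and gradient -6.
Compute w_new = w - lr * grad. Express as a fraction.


w_new = 5 - 4/5 * -6 = 5 - -24/5 = 49/5.

49/5


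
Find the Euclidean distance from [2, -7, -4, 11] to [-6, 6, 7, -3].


d = sqrt(sum of squared differences). (2--6)^2=64, (-7-6)^2=169, (-4-7)^2=121, (11--3)^2=196. Sum = 550.

sqrt(550)


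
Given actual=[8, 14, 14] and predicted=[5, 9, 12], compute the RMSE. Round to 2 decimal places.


MSE = 12.6667. RMSE = sqrt(12.6667) = 3.56.

3.56


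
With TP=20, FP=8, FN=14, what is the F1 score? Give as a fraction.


Precision = 20/28 = 5/7. Recall = 20/34 = 10/17. F1 = 2*P*R/(P+R) = 20/31.

20/31


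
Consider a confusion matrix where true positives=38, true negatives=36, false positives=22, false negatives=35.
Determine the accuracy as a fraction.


Accuracy = (TP + TN) / (TP + TN + FP + FN) = (38 + 36) / 131 = 74/131.

74/131


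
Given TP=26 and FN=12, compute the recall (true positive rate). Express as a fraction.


Recall = TP / (TP + FN) = 26 / 38 = 13/19.

13/19


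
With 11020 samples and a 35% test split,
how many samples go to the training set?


Test set = 11020 * 35% = 3857. Training set = 11020 - 3857 = 7163.

7163


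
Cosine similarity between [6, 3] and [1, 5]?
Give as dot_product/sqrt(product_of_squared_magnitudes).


dot = 21. |a|^2 = 45, |b|^2 = 26. cos = 21/sqrt(1170).

21/sqrt(1170)


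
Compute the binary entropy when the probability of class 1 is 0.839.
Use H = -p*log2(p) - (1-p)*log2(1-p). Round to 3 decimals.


H = -0.839*log2(0.839) - 0.161*log2(0.161) = 0.637.

0.637


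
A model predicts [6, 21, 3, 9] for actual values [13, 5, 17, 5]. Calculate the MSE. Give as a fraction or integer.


MSE = (1/4) * ((13-6)^2=49 + (5-21)^2=256 + (17-3)^2=196 + (5-9)^2=16). Sum = 517. MSE = 517/4.

517/4


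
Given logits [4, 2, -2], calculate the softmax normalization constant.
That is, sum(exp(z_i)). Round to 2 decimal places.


Denom = e^4=54.5982 + e^2=7.3891 + e^-2=0.1353. Sum = 62.1226, which rounds to 62.12.

62.12


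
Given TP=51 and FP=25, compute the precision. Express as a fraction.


Precision = TP / (TP + FP) = 51 / 76 = 51/76.

51/76


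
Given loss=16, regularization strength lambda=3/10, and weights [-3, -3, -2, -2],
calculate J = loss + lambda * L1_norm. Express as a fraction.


L1 norm = sum(|w|) = 10. J = 16 + 3/10 * 10 = 19.

19


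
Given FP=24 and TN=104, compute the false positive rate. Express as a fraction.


FPR = FP / (FP + TN) = 24 / 128 = 3/16.

3/16


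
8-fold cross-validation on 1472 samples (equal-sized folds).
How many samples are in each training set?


Each validation fold has 1472/8 = 184 samples. Training set = 1472 - 184 = 1288.

1288


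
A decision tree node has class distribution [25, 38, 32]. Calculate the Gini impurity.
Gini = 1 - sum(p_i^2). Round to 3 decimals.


Total = 95. Proportions: 25/95, 38/95, 32/95. sum(p_i^2) = 0.3427. Gini = 1 - 0.3427 = 0.6573, which rounds to 0.657.

0.657


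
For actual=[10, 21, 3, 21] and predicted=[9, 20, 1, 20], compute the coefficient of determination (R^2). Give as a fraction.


Mean(y) = 55/4. SS_res = 7. SS_tot = 939/4. R^2 = 1 - 7/(939/4) = 911/939.

911/939


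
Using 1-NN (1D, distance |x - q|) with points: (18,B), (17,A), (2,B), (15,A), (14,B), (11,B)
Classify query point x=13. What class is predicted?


Distances: |18-13|=5, |17-13|=4, |2-13|=11, |15-13|=2, |14-13|=1, |11-13|=2. 1 nearest: (14,B). Counts: {'B': 1}. Majority class: B.

B


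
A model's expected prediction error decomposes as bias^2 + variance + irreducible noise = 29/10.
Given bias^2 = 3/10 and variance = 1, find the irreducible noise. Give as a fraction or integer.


Total error = bias^2 + variance + irreducible noise. So irreducible noise = 29/10 - 3/10 - 1 = 8/5.

8/5


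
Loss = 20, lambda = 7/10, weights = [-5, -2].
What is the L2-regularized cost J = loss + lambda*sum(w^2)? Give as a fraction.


L2 sq norm = sum(w^2) = 29. J = 20 + 7/10 * 29 = 403/10.

403/10


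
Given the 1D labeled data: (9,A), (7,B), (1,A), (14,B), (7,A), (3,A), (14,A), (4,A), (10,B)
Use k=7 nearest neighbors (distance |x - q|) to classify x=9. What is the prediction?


Distances: |9-9|=0, |7-9|=2, |1-9|=8, |14-9|=5, |7-9|=2, |3-9|=6, |14-9|=5, |4-9|=5, |10-9|=1. 7 nearest: (9,A), (10,B), (7,A), (7,B), (14,A), (4,A), (14,B). Counts: {'A': 4, 'B': 3}. Majority class: A.

A


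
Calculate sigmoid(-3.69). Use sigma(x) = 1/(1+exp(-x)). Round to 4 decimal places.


sigma(-3.69) = 1/(1+e^(3.69)) = 1/(1+40.044847) = 1/41.044847 = 0.0244.

0.0244


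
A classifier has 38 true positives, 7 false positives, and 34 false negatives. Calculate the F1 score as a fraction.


Precision = 38/45 = 38/45. Recall = 38/72 = 19/36. F1 = 2*P*R/(P+R) = 76/117.

76/117


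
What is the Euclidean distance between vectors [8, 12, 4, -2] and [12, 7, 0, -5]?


d = sqrt(sum of squared differences). (8-12)^2=16, (12-7)^2=25, (4-0)^2=16, (-2--5)^2=9. Sum = 66.

sqrt(66)


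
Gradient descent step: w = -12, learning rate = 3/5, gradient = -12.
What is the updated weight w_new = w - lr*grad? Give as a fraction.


w_new = -12 - 3/5 * -12 = -12 - -36/5 = -24/5.

-24/5


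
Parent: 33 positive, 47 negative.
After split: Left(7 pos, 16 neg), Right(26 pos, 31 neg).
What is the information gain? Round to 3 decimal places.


H(parent) = 0.9778. H(left) = 0.8865, H(right) = 0.9944. Weighted = (23/80)*0.8865 + (57/80)*0.9944 = 0.9634. IG = 0.9778 - 0.9634 = 0.0144, which rounds to 0.014.

0.014


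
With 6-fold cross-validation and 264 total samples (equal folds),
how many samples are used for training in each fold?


Each validation fold has 264/6 = 44 samples. Training set = 264 - 44 = 220.

220


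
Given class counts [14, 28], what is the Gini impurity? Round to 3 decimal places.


Total = 42. Proportions: 14/42, 28/42. sum(p_i^2) = 0.5556. Gini = 1 - 0.5556 = 0.4444, which rounds to 0.444.

0.444


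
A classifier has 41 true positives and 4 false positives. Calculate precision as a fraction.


Precision = TP / (TP + FP) = 41 / 45 = 41/45.

41/45


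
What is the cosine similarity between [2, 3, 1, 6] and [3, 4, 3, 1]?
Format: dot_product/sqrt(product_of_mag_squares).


dot = 27. |a|^2 = 50, |b|^2 = 35. cos = 27/sqrt(1750).

27/sqrt(1750)


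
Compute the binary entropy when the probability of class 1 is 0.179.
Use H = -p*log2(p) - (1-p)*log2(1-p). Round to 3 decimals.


H = -0.179*log2(0.179) - 0.821*log2(0.821) = 0.678.

0.678


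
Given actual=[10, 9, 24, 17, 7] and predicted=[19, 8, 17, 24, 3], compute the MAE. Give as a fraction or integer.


MAE = (1/5) * (|10-19|=9 + |9-8|=1 + |24-17|=7 + |17-24|=7 + |7-3|=4). Sum = 28. MAE = 28/5.

28/5


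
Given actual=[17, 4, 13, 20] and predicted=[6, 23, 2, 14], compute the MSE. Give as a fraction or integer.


MSE = (1/4) * ((17-6)^2=121 + (4-23)^2=361 + (13-2)^2=121 + (20-14)^2=36). Sum = 639. MSE = 639/4.

639/4


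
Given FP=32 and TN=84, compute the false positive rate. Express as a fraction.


FPR = FP / (FP + TN) = 32 / 116 = 8/29.

8/29


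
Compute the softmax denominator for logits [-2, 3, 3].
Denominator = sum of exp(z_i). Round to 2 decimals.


Denom = e^-2=0.1353 + e^3=20.0855 + e^3=20.0855. Sum = 40.3063, which rounds to 40.31.

40.31


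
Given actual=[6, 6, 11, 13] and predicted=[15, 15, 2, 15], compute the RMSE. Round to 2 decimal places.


MSE = 61.7500. RMSE = sqrt(61.7500) = 7.86.

7.86


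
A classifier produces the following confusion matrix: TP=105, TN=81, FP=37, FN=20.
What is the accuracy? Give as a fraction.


Accuracy = (TP + TN) / (TP + TN + FP + FN) = (105 + 81) / 243 = 62/81.

62/81


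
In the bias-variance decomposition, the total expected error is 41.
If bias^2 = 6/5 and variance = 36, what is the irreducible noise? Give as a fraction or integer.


Total error = bias^2 + variance + irreducible noise. So irreducible noise = 41 - 6/5 - 36 = 19/5.

19/5


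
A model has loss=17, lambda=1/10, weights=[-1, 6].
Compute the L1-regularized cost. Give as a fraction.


L1 norm = sum(|w|) = 7. J = 17 + 1/10 * 7 = 177/10.

177/10


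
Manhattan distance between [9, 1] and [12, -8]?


d = sum of absolute differences: |9-12|=3 + |1--8|=9 = 12.

12


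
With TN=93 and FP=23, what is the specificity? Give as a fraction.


Specificity = TN / (TN + FP) = 93 / 116 = 93/116.

93/116


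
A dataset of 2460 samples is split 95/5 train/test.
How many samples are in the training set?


Test set = 2460 * 5% = 123. Training set = 2460 - 123 = 2337.

2337


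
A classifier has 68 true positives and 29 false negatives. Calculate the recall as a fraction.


Recall = TP / (TP + FN) = 68 / 97 = 68/97.

68/97


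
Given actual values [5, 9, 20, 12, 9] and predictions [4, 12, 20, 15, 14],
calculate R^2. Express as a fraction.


Mean(y) = 11. SS_res = 44. SS_tot = 126. R^2 = 1 - 44/(126) = 41/63.

41/63


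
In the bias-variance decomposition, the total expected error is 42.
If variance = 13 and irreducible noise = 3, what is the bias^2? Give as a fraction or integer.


Total error = bias^2 + variance + irreducible noise. So bias^2 = 42 - 13 - 3 = 26.

26


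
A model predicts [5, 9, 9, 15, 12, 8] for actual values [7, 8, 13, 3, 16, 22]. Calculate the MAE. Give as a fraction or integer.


MAE = (1/6) * (|7-5|=2 + |8-9|=1 + |13-9|=4 + |3-15|=12 + |16-12|=4 + |22-8|=14). Sum = 37. MAE = 37/6.

37/6


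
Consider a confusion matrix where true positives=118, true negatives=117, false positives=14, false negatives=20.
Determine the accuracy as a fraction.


Accuracy = (TP + TN) / (TP + TN + FP + FN) = (118 + 117) / 269 = 235/269.

235/269


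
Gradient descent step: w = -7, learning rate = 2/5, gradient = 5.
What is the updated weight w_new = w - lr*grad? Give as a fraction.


w_new = -7 - 2/5 * 5 = -7 - 2 = -9.

-9


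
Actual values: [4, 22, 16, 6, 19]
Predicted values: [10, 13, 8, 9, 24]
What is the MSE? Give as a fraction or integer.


MSE = (1/5) * ((4-10)^2=36 + (22-13)^2=81 + (16-8)^2=64 + (6-9)^2=9 + (19-24)^2=25). Sum = 215. MSE = 43.

43


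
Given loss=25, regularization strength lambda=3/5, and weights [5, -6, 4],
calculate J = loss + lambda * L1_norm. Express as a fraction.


L1 norm = sum(|w|) = 15. J = 25 + 3/5 * 15 = 34.

34


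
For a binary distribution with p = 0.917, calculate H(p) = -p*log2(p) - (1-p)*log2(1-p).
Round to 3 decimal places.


H = -0.917*log2(0.917) - 0.083*log2(0.083) = 0.413.

0.413


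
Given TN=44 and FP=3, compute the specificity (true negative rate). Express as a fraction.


Specificity = TN / (TN + FP) = 44 / 47 = 44/47.

44/47


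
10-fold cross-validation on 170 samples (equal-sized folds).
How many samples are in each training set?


Each validation fold has 170/10 = 17 samples. Training set = 170 - 17 = 153.

153


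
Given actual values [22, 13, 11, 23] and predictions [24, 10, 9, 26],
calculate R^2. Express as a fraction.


Mean(y) = 69/4. SS_res = 26. SS_tot = 451/4. R^2 = 1 - 26/(451/4) = 347/451.

347/451


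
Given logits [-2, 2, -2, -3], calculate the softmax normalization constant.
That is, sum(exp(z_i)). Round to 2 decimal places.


Denom = e^-2=0.1353 + e^2=7.3891 + e^-2=0.1353 + e^-3=0.0498. Sum = 7.7095, which rounds to 7.71.

7.71


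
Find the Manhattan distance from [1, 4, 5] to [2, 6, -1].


d = sum of absolute differences: |1-2|=1 + |4-6|=2 + |5--1|=6 = 9.

9


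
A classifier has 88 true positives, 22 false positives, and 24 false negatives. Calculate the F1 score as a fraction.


Precision = 88/110 = 4/5. Recall = 88/112 = 11/14. F1 = 2*P*R/(P+R) = 88/111.

88/111


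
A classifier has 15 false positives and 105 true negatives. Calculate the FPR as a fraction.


FPR = FP / (FP + TN) = 15 / 120 = 1/8.

1/8


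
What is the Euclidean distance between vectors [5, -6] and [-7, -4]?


d = sqrt(sum of squared differences). (5--7)^2=144, (-6--4)^2=4. Sum = 148.

sqrt(148)


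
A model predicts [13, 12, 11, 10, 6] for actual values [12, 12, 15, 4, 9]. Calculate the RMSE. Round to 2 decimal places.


MSE = 12.4000. RMSE = sqrt(12.4000) = 3.52.

3.52
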